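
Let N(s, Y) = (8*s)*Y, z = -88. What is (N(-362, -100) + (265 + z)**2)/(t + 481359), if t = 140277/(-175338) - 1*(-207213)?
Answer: 18757016334/40244232353 ≈ 0.46608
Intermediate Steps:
N(s, Y) = 8*Y*s
t = 12110724239/58446 (t = 140277*(-1/175338) + 207213 = -46759/58446 + 207213 = 12110724239/58446 ≈ 2.0721e+5)
(N(-362, -100) + (265 + z)**2)/(t + 481359) = (8*(-100)*(-362) + (265 - 88)**2)/(12110724239/58446 + 481359) = (289600 + 177**2)/(40244232353/58446) = (289600 + 31329)*(58446/40244232353) = 320929*(58446/40244232353) = 18757016334/40244232353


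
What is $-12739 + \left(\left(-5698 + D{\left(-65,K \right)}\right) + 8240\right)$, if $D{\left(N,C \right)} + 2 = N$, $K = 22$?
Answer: $-10264$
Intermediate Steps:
$D{\left(N,C \right)} = -2 + N$
$-12739 + \left(\left(-5698 + D{\left(-65,K \right)}\right) + 8240\right) = -12739 + \left(\left(-5698 - 67\right) + 8240\right) = -12739 + \left(-5765 + 8240\right) = -12739 + 2475 = -10264$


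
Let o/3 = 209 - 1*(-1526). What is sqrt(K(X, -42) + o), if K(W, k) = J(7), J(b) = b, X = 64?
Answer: 2*sqrt(1303) ≈ 72.194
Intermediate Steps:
K(W, k) = 7
o = 5205 (o = 3*(209 - 1*(-1526)) = 3*(209 + 1526) = 3*1735 = 5205)
sqrt(K(X, -42) + o) = sqrt(7 + 5205) = sqrt(5212) = 2*sqrt(1303)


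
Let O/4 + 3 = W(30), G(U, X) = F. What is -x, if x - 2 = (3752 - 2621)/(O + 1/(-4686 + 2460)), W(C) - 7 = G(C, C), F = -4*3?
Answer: 2375140/71233 ≈ 33.343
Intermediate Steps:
F = -12
G(U, X) = -12
W(C) = -5 (W(C) = 7 - 12 = -5)
O = -32 (O = -12 + 4*(-5) = -12 - 20 = -32)
x = -2375140/71233 (x = 2 + (3752 - 2621)/(-32 + 1/(-4686 + 2460)) = 2 + 1131/(-32 + 1/(-2226)) = 2 + 1131/(-32 - 1/2226) = 2 + 1131/(-71233/2226) = 2 + 1131*(-2226/71233) = 2 - 2517606/71233 = -2375140/71233 ≈ -33.343)
-x = -1*(-2375140/71233) = 2375140/71233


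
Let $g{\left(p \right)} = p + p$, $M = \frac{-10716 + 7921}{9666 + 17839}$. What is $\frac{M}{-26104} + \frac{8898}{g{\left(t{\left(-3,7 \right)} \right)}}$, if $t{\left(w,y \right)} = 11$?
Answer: $\frac{49143690065}{121506088} \approx 404.45$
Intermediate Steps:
$M = - \frac{559}{5501}$ ($M = - \frac{2795}{27505} = \left(-2795\right) \frac{1}{27505} = - \frac{559}{5501} \approx -0.10162$)
$g{\left(p \right)} = 2 p$
$\frac{M}{-26104} + \frac{8898}{g{\left(t{\left(-3,7 \right)} \right)}} = - \frac{559}{5501 \left(-26104\right)} + \frac{8898}{2 \cdot 11} = \left(- \frac{559}{5501}\right) \left(- \frac{1}{26104}\right) + \frac{8898}{22} = \frac{43}{11046008} + 8898 \cdot \frac{1}{22} = \frac{43}{11046008} + \frac{4449}{11} = \frac{49143690065}{121506088}$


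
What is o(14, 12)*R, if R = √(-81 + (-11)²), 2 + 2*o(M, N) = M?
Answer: 12*√10 ≈ 37.947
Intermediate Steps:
o(M, N) = -1 + M/2
R = 2*√10 (R = √(-81 + 121) = √40 = 2*√10 ≈ 6.3246)
o(14, 12)*R = (-1 + (½)*14)*(2*√10) = (-1 + 7)*(2*√10) = 6*(2*√10) = 12*√10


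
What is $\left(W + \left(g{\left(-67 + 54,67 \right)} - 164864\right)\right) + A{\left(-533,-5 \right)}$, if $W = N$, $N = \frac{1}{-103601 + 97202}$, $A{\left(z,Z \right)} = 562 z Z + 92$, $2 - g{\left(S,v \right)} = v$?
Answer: $\frac{8529182306}{6399} \approx 1.3329 \cdot 10^{6}$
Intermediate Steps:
$g{\left(S,v \right)} = 2 - v$
$A{\left(z,Z \right)} = 92 + 562 Z z$ ($A{\left(z,Z \right)} = 562 Z z + 92 = 92 + 562 Z z$)
$N = - \frac{1}{6399}$ ($N = \frac{1}{-6399} = - \frac{1}{6399} \approx -0.00015627$)
$W = - \frac{1}{6399} \approx -0.00015627$
$\left(W + \left(g{\left(-67 + 54,67 \right)} - 164864\right)\right) + A{\left(-533,-5 \right)} = \left(- \frac{1}{6399} + \left(\left(2 - 67\right) - 164864\right)\right) + \left(92 + 562 \left(-5\right) \left(-533\right)\right) = \left(- \frac{1}{6399} + \left(\left(2 - 67\right) - 164864\right)\right) + \left(92 + 1497730\right) = \left(- \frac{1}{6399} - 164929\right) + 1497822 = - \frac{1055380672}{6399} + 1497822 = \frac{8529182306}{6399}$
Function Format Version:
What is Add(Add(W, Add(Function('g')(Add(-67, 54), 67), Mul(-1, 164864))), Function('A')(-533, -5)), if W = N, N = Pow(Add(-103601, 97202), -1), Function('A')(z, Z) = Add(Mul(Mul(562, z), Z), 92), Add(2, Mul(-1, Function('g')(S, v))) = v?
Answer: Rational(8529182306, 6399) ≈ 1.3329e+6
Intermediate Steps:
Function('g')(S, v) = Add(2, Mul(-1, v))
Function('A')(z, Z) = Add(92, Mul(562, Z, z)) (Function('A')(z, Z) = Add(Mul(562, Z, z), 92) = Add(92, Mul(562, Z, z)))
N = Rational(-1, 6399) (N = Pow(-6399, -1) = Rational(-1, 6399) ≈ -0.00015627)
W = Rational(-1, 6399) ≈ -0.00015627
Add(Add(W, Add(Function('g')(Add(-67, 54), 67), Mul(-1, 164864))), Function('A')(-533, -5)) = Add(Add(Rational(-1, 6399), Add(Add(2, Mul(-1, 67)), Mul(-1, 164864))), Add(92, Mul(562, -5, -533))) = Add(Add(Rational(-1, 6399), Add(Add(2, -67), -164864)), Add(92, 1497730)) = Add(Add(Rational(-1, 6399), Add(-65, -164864)), 1497822) = Add(Add(Rational(-1, 6399), -164929), 1497822) = Add(Rational(-1055380672, 6399), 1497822) = Rational(8529182306, 6399)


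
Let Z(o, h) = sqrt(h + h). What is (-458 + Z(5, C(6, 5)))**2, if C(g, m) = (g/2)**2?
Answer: 209782 - 2748*sqrt(2) ≈ 2.0590e+5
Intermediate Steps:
C(g, m) = g**2/4 (C(g, m) = (g*(1/2))**2 = (g/2)**2 = g**2/4)
Z(o, h) = sqrt(2)*sqrt(h) (Z(o, h) = sqrt(2*h) = sqrt(2)*sqrt(h))
(-458 + Z(5, C(6, 5)))**2 = (-458 + sqrt(2)*sqrt((1/4)*6**2))**2 = (-458 + sqrt(2)*sqrt((1/4)*36))**2 = (-458 + sqrt(2)*sqrt(9))**2 = (-458 + sqrt(2)*3)**2 = (-458 + 3*sqrt(2))**2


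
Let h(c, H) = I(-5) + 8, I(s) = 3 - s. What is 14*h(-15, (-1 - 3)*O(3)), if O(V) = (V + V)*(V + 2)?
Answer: 224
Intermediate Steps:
O(V) = 2*V*(2 + V) (O(V) = (2*V)*(2 + V) = 2*V*(2 + V))
h(c, H) = 16 (h(c, H) = (3 - 1*(-5)) + 8 = (3 + 5) + 8 = 8 + 8 = 16)
14*h(-15, (-1 - 3)*O(3)) = 14*16 = 224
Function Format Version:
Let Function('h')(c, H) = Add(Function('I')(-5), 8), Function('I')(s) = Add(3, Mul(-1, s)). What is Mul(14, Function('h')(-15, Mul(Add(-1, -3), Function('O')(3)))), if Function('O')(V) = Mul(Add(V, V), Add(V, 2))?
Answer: 224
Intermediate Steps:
Function('O')(V) = Mul(2, V, Add(2, V)) (Function('O')(V) = Mul(Mul(2, V), Add(2, V)) = Mul(2, V, Add(2, V)))
Function('h')(c, H) = 16 (Function('h')(c, H) = Add(Add(3, Mul(-1, -5)), 8) = Add(Add(3, 5), 8) = Add(8, 8) = 16)
Mul(14, Function('h')(-15, Mul(Add(-1, -3), Function('O')(3)))) = Mul(14, 16) = 224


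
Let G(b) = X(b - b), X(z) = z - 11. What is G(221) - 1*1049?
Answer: -1060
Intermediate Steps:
X(z) = -11 + z
G(b) = -11 (G(b) = -11 + (b - b) = -11 + 0 = -11)
G(221) - 1*1049 = -11 - 1*1049 = -11 - 1049 = -1060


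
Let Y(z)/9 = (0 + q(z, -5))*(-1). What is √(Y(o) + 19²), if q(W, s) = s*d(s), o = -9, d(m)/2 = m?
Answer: I*√89 ≈ 9.434*I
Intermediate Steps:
d(m) = 2*m
q(W, s) = 2*s² (q(W, s) = s*(2*s) = 2*s²)
Y(z) = -450 (Y(z) = 9*((0 + 2*(-5)²)*(-1)) = 9*((0 + 2*25)*(-1)) = 9*((0 + 50)*(-1)) = 9*(50*(-1)) = 9*(-50) = -450)
√(Y(o) + 19²) = √(-450 + 19²) = √(-450 + 361) = √(-89) = I*√89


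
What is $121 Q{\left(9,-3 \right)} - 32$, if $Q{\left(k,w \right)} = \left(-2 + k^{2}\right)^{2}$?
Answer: $755129$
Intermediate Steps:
$121 Q{\left(9,-3 \right)} - 32 = 121 \left(-2 + 9^{2}\right)^{2} - 32 = 121 \left(-2 + 81\right)^{2} - 32 = 121 \cdot 79^{2} - 32 = 121 \cdot 6241 - 32 = 755161 - 32 = 755129$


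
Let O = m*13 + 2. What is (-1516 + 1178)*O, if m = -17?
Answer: 74022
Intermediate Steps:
O = -219 (O = -17*13 + 2 = -221 + 2 = -219)
(-1516 + 1178)*O = (-1516 + 1178)*(-219) = -338*(-219) = 74022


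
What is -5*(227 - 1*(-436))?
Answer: -3315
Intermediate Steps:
-5*(227 - 1*(-436)) = -5*(227 + 436) = -5*663 = -1*3315 = -3315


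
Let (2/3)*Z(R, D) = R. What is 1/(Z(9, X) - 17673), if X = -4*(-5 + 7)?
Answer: -2/35319 ≈ -5.6627e-5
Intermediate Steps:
X = -8 (X = -4*2 = -8)
Z(R, D) = 3*R/2
1/(Z(9, X) - 17673) = 1/((3/2)*9 - 17673) = 1/(27/2 - 17673) = 1/(-35319/2) = -2/35319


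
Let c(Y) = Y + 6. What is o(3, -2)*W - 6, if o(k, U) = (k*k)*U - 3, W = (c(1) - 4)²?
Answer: -195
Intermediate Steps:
c(Y) = 6 + Y
W = 9 (W = ((6 + 1) - 4)² = (7 - 4)² = 3² = 9)
o(k, U) = -3 + U*k² (o(k, U) = k²*U - 3 = U*k² - 3 = -3 + U*k²)
o(3, -2)*W - 6 = (-3 - 2*3²)*9 - 6 = (-3 - 2*9)*9 - 6 = (-3 - 18)*9 - 6 = -21*9 - 6 = -189 - 6 = -195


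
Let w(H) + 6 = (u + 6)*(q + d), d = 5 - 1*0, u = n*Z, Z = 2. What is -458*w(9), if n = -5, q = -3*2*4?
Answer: -32060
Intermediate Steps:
q = -24 (q = -6*4 = -24)
u = -10 (u = -5*2 = -10)
d = 5 (d = 5 + 0 = 5)
w(H) = 70 (w(H) = -6 + (-10 + 6)*(-24 + 5) = -6 - 4*(-19) = -6 + 76 = 70)
-458*w(9) = -458*70 = -32060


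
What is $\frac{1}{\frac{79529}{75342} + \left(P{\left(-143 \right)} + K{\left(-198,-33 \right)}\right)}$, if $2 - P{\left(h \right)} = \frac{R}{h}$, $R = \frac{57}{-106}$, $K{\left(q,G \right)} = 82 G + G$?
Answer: $- \frac{285508509}{781136487611} \approx -0.0003655$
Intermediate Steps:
$K{\left(q,G \right)} = 83 G$
$R = - \frac{57}{106}$ ($R = 57 \left(- \frac{1}{106}\right) = - \frac{57}{106} \approx -0.53774$)
$P{\left(h \right)} = 2 + \frac{57}{106 h}$ ($P{\left(h \right)} = 2 - - \frac{57}{106 h} = 2 + \frac{57}{106 h}$)
$\frac{1}{\frac{79529}{75342} + \left(P{\left(-143 \right)} + K{\left(-198,-33 \right)}\right)} = \frac{1}{\frac{79529}{75342} + \left(\left(2 + \frac{57}{106 \left(-143\right)}\right) + 83 \left(-33\right)\right)} = \frac{1}{79529 \cdot \frac{1}{75342} + \left(\left(2 + \frac{57}{106} \left(- \frac{1}{143}\right)\right) - 2739\right)} = \frac{1}{\frac{79529}{75342} + \left(\left(2 - \frac{57}{15158}\right) - 2739\right)} = \frac{1}{\frac{79529}{75342} + \left(\frac{30259}{15158} - 2739\right)} = \frac{1}{\frac{79529}{75342} - \frac{41487503}{15158}} = \frac{1}{- \frac{781136487611}{285508509}} = - \frac{285508509}{781136487611}$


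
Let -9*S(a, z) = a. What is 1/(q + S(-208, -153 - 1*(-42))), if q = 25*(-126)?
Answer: -9/28142 ≈ -0.00031981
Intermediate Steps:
S(a, z) = -a/9
q = -3150
1/(q + S(-208, -153 - 1*(-42))) = 1/(-3150 - ⅑*(-208)) = 1/(-3150 + 208/9) = 1/(-28142/9) = -9/28142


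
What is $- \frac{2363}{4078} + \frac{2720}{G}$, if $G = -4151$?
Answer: $- \frac{20900973}{16927778} \approx -1.2347$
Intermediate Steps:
$- \frac{2363}{4078} + \frac{2720}{G} = - \frac{2363}{4078} + \frac{2720}{-4151} = \left(-2363\right) \frac{1}{4078} + 2720 \left(- \frac{1}{4151}\right) = - \frac{2363}{4078} - \frac{2720}{4151} = - \frac{20900973}{16927778}$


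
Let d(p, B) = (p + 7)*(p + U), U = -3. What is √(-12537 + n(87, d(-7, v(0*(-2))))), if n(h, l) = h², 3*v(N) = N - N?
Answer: 6*I*√138 ≈ 70.484*I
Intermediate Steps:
v(N) = 0 (v(N) = (N - N)/3 = (⅓)*0 = 0)
d(p, B) = (-3 + p)*(7 + p) (d(p, B) = (p + 7)*(p - 3) = (7 + p)*(-3 + p) = (-3 + p)*(7 + p))
√(-12537 + n(87, d(-7, v(0*(-2))))) = √(-12537 + 87²) = √(-12537 + 7569) = √(-4968) = 6*I*√138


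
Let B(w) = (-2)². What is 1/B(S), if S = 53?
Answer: ¼ ≈ 0.25000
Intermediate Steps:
B(w) = 4
1/B(S) = 1/4 = ¼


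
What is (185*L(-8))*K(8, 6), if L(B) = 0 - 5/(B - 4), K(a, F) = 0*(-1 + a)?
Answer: 0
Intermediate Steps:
K(a, F) = 0
L(B) = -5/(-4 + B) (L(B) = 0 - 5/(-4 + B) = -5/(-4 + B))
(185*L(-8))*K(8, 6) = (185*(-5/(-4 - 8)))*0 = (185*(-5/(-12)))*0 = (185*(-5*(-1/12)))*0 = (185*(5/12))*0 = (925/12)*0 = 0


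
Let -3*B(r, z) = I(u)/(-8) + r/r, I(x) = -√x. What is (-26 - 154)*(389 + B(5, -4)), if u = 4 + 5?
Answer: -139875/2 ≈ -69938.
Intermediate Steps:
u = 9
B(r, z) = -11/24 (B(r, z) = -(-√9/(-8) + r/r)/3 = -(-1*3*(-⅛) + 1)/3 = -(-3*(-⅛) + 1)/3 = -(3/8 + 1)/3 = -⅓*11/8 = -11/24)
(-26 - 154)*(389 + B(5, -4)) = (-26 - 154)*(389 - 11/24) = -180*9325/24 = -139875/2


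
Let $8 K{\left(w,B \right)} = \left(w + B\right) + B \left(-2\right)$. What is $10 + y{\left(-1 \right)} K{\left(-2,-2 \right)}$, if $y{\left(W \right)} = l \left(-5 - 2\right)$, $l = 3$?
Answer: $10$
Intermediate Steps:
$K{\left(w,B \right)} = - \frac{B}{8} + \frac{w}{8}$ ($K{\left(w,B \right)} = \frac{\left(w + B\right) + B \left(-2\right)}{8} = \frac{\left(B + w\right) - 2 B}{8} = \frac{w - B}{8} = - \frac{B}{8} + \frac{w}{8}$)
$y{\left(W \right)} = -21$ ($y{\left(W \right)} = 3 \left(-5 - 2\right) = 3 \left(-7\right) = -21$)
$10 + y{\left(-1 \right)} K{\left(-2,-2 \right)} = 10 - 21 \left(\left(- \frac{1}{8}\right) \left(-2\right) + \frac{1}{8} \left(-2\right)\right) = 10 - 21 \left(\frac{1}{4} - \frac{1}{4}\right) = 10 - 0 = 10 + 0 = 10$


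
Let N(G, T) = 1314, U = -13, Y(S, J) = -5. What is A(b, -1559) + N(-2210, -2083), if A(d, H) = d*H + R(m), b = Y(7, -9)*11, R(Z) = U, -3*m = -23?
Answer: 87046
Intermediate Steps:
m = 23/3 (m = -⅓*(-23) = 23/3 ≈ 7.6667)
R(Z) = -13
b = -55 (b = -5*11 = -55)
A(d, H) = -13 + H*d (A(d, H) = d*H - 13 = H*d - 13 = -13 + H*d)
A(b, -1559) + N(-2210, -2083) = (-13 - 1559*(-55)) + 1314 = (-13 + 85745) + 1314 = 85732 + 1314 = 87046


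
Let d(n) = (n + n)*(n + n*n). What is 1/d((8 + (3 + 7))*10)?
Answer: 1/11728800 ≈ 8.5260e-8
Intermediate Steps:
d(n) = 2*n*(n + n²) (d(n) = (2*n)*(n + n²) = 2*n*(n + n²))
1/d((8 + (3 + 7))*10) = 1/(2*((8 + (3 + 7))*10)²*(1 + (8 + (3 + 7))*10)) = 1/(2*((8 + 10)*10)²*(1 + (8 + 10)*10)) = 1/(2*(18*10)²*(1 + 18*10)) = 1/(2*180²*(1 + 180)) = 1/(2*32400*181) = 1/11728800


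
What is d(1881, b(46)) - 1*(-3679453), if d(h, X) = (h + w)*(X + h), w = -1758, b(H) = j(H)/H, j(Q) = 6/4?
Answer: 359795441/92 ≈ 3.9108e+6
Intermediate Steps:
j(Q) = 3/2 (j(Q) = 6*(¼) = 3/2)
b(H) = 3/(2*H)
d(h, X) = (-1758 + h)*(X + h) (d(h, X) = (h - 1758)*(X + h) = (-1758 + h)*(X + h))
d(1881, b(46)) - 1*(-3679453) = (1881² - 2637/46 - 1758*1881 + ((3/2)/46)*1881) - 1*(-3679453) = (3538161 - 2637/46 - 3306798 + ((3/2)*(1/46))*1881) + 3679453 = (3538161 - 1758*3/92 - 3306798 + (3/92)*1881) + 3679453 = (3538161 - 2637/46 - 3306798 + 5643/92) + 3679453 = 21285765/92 + 3679453 = 359795441/92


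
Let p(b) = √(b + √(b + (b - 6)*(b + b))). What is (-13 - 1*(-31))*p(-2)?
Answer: 18*√(-2 + √30) ≈ 33.565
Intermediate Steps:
p(b) = √(b + √(b + 2*b*(-6 + b))) (p(b) = √(b + √(b + (-6 + b)*(2*b))) = √(b + √(b + 2*b*(-6 + b))))
(-13 - 1*(-31))*p(-2) = (-13 - 1*(-31))*√(-2 + √(-2*(-11 + 2*(-2)))) = (-13 + 31)*√(-2 + √(-2*(-11 - 4))) = 18*√(-2 + √(-2*(-15))) = 18*√(-2 + √30)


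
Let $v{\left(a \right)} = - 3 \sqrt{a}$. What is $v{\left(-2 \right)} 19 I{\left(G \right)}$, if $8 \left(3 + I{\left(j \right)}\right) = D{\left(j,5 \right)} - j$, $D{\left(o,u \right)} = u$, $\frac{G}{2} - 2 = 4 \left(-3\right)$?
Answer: $- \frac{57 i \sqrt{2}}{8} \approx - 10.076 i$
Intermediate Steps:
$G = -20$ ($G = 4 + 2 \cdot 4 \left(-3\right) = 4 + 2 \left(-12\right) = 4 - 24 = -20$)
$I{\left(j \right)} = - \frac{19}{8} - \frac{j}{8}$ ($I{\left(j \right)} = -3 + \frac{5 - j}{8} = -3 - \left(- \frac{5}{8} + \frac{j}{8}\right) = - \frac{19}{8} - \frac{j}{8}$)
$v{\left(-2 \right)} 19 I{\left(G \right)} = - 3 \sqrt{-2} \cdot 19 \left(- \frac{19}{8} - - \frac{5}{2}\right) = - 3 i \sqrt{2} \cdot 19 \left(- \frac{19}{8} + \frac{5}{2}\right) = - 3 i \sqrt{2} \cdot 19 \cdot \frac{1}{8} = - 57 i \sqrt{2} \cdot \frac{1}{8} = - \frac{57 i \sqrt{2}}{8}$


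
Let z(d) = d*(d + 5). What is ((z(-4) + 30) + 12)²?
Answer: 1444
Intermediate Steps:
z(d) = d*(5 + d)
((z(-4) + 30) + 12)² = ((-4*(5 - 4) + 30) + 12)² = ((-4*1 + 30) + 12)² = ((-4 + 30) + 12)² = (26 + 12)² = 38² = 1444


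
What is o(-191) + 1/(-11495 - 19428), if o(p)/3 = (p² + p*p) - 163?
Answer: 6753490430/30923 ≈ 2.1840e+5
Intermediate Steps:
o(p) = -489 + 6*p² (o(p) = 3*((p² + p*p) - 163) = 3*((p² + p²) - 163) = 3*(2*p² - 163) = 3*(-163 + 2*p²) = -489 + 6*p²)
o(-191) + 1/(-11495 - 19428) = (-489 + 6*(-191)²) + 1/(-11495 - 19428) = (-489 + 6*36481) + 1/(-30923) = (-489 + 218886) - 1/30923 = 218397 - 1/30923 = 6753490430/30923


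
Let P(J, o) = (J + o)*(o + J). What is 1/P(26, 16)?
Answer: 1/1764 ≈ 0.00056689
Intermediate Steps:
P(J, o) = (J + o)**2 (P(J, o) = (J + o)*(J + o) = (J + o)**2)
1/P(26, 16) = 1/((26 + 16)**2) = 1/(42**2) = 1/1764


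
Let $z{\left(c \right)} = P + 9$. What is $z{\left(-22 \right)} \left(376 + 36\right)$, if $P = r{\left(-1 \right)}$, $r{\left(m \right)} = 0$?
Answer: $3708$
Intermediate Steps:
$P = 0$
$z{\left(c \right)} = 9$ ($z{\left(c \right)} = 0 + 9 = 9$)
$z{\left(-22 \right)} \left(376 + 36\right) = 9 \left(376 + 36\right) = 9 \cdot 412 = 3708$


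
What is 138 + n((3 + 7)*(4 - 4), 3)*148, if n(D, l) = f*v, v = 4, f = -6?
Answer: -3414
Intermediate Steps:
n(D, l) = -24 (n(D, l) = -6*4 = -24)
138 + n((3 + 7)*(4 - 4), 3)*148 = 138 - 24*148 = 138 - 3552 = -3414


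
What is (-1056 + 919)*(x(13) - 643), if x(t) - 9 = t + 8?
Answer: 83981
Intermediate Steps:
x(t) = 17 + t (x(t) = 9 + (t + 8) = 9 + (8 + t) = 17 + t)
(-1056 + 919)*(x(13) - 643) = (-1056 + 919)*((17 + 13) - 643) = -137*(30 - 643) = -137*(-613) = 83981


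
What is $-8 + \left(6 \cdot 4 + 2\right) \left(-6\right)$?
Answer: $-164$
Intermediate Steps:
$-8 + \left(6 \cdot 4 + 2\right) \left(-6\right) = -8 + \left(24 + 2\right) \left(-6\right) = -8 + 26 \left(-6\right) = -8 - 156 = -164$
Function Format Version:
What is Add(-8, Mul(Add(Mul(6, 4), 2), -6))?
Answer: -164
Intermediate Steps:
Add(-8, Mul(Add(Mul(6, 4), 2), -6)) = Add(-8, Mul(Add(24, 2), -6)) = Add(-8, Mul(26, -6)) = Add(-8, -156) = -164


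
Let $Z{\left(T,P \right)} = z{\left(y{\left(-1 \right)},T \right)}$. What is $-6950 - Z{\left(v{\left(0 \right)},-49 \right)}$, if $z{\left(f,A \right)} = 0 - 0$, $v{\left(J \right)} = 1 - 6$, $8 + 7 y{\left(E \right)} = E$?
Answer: $-6950$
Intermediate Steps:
$y{\left(E \right)} = - \frac{8}{7} + \frac{E}{7}$
$v{\left(J \right)} = -5$
$z{\left(f,A \right)} = 0$ ($z{\left(f,A \right)} = 0 + 0 = 0$)
$Z{\left(T,P \right)} = 0$
$-6950 - Z{\left(v{\left(0 \right)},-49 \right)} = -6950 - 0 = -6950 + 0 = -6950$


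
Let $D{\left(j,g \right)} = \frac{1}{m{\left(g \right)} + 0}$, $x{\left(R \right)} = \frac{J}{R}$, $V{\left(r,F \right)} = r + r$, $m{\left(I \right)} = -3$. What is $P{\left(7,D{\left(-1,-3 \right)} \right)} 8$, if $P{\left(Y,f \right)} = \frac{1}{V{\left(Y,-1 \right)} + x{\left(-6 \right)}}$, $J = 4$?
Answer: $\frac{3}{5} \approx 0.6$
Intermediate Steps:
$V{\left(r,F \right)} = 2 r$
$x{\left(R \right)} = \frac{4}{R}$
$D{\left(j,g \right)} = - \frac{1}{3}$ ($D{\left(j,g \right)} = \frac{1}{-3 + 0} = \frac{1}{-3} = - \frac{1}{3}$)
$P{\left(Y,f \right)} = \frac{1}{- \frac{2}{3} + 2 Y}$ ($P{\left(Y,f \right)} = \frac{1}{2 Y + \frac{4}{-6}} = \frac{1}{2 Y + 4 \left(- \frac{1}{6}\right)} = \frac{1}{2 Y - \frac{2}{3}} = \frac{1}{- \frac{2}{3} + 2 Y}$)
$P{\left(7,D{\left(-1,-3 \right)} \right)} 8 = \frac{3}{2 \left(-1 + 3 \cdot 7\right)} 8 = \frac{3}{2 \left(-1 + 21\right)} 8 = \frac{3}{2 \cdot 20} \cdot 8 = \frac{3}{2} \cdot \frac{1}{20} \cdot 8 = \frac{3}{40} \cdot 8 = \frac{3}{5}$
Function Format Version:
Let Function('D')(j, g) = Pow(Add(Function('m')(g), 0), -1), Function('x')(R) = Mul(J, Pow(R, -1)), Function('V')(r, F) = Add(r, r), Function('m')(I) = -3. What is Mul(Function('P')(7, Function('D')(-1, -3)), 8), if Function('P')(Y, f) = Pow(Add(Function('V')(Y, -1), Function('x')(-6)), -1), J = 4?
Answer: Rational(3, 5) ≈ 0.60000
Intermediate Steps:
Function('V')(r, F) = Mul(2, r)
Function('x')(R) = Mul(4, Pow(R, -1))
Function('D')(j, g) = Rational(-1, 3) (Function('D')(j, g) = Pow(Add(-3, 0), -1) = Pow(-3, -1) = Rational(-1, 3))
Function('P')(Y, f) = Pow(Add(Rational(-2, 3), Mul(2, Y)), -1) (Function('P')(Y, f) = Pow(Add(Mul(2, Y), Mul(4, Pow(-6, -1))), -1) = Pow(Add(Mul(2, Y), Mul(4, Rational(-1, 6))), -1) = Pow(Add(Mul(2, Y), Rational(-2, 3)), -1) = Pow(Add(Rational(-2, 3), Mul(2, Y)), -1))
Mul(Function('P')(7, Function('D')(-1, -3)), 8) = Mul(Mul(Rational(3, 2), Pow(Add(-1, Mul(3, 7)), -1)), 8) = Mul(Mul(Rational(3, 2), Pow(Add(-1, 21), -1)), 8) = Mul(Mul(Rational(3, 2), Pow(20, -1)), 8) = Mul(Mul(Rational(3, 2), Rational(1, 20)), 8) = Mul(Rational(3, 40), 8) = Rational(3, 5)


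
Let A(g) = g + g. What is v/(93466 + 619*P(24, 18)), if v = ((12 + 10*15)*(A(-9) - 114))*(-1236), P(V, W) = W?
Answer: 825957/3269 ≈ 252.66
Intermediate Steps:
A(g) = 2*g
v = 26430624 (v = ((12 + 10*15)*(2*(-9) - 114))*(-1236) = ((12 + 150)*(-18 - 114))*(-1236) = (162*(-132))*(-1236) = -21384*(-1236) = 26430624)
v/(93466 + 619*P(24, 18)) = 26430624/(93466 + 619*18) = 26430624/(93466 + 11142) = 26430624/104608 = 26430624*(1/104608) = 825957/3269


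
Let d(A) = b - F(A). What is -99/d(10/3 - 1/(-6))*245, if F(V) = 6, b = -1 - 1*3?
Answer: 4851/2 ≈ 2425.5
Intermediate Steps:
b = -4 (b = -1 - 3 = -4)
d(A) = -10 (d(A) = -4 - 1*6 = -4 - 6 = -10)
-99/d(10/3 - 1/(-6))*245 = -99/(-10)*245 = -99*(-1/10)*245 = (99/10)*245 = 4851/2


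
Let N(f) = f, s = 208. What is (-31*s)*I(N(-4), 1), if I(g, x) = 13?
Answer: -83824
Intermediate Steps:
(-31*s)*I(N(-4), 1) = -31*208*13 = -6448*13 = -83824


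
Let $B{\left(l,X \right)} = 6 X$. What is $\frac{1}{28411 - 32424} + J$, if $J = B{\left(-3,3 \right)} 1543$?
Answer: $\frac{111457061}{4013} \approx 27774.0$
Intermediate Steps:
$J = 27774$ ($J = 6 \cdot 3 \cdot 1543 = 18 \cdot 1543 = 27774$)
$\frac{1}{28411 - 32424} + J = \frac{1}{28411 - 32424} + 27774 = \frac{1}{-4013} + 27774 = - \frac{1}{4013} + 27774 = \frac{111457061}{4013}$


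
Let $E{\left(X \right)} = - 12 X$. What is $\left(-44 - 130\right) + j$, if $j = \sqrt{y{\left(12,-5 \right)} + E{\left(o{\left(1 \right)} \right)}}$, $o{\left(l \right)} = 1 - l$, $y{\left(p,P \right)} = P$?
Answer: $-174 + i \sqrt{5} \approx -174.0 + 2.2361 i$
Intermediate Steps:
$j = i \sqrt{5}$ ($j = \sqrt{-5 - 12 \left(1 - 1\right)} = \sqrt{-5 - 0} = \sqrt{-5 + 0} = \sqrt{-5} = i \sqrt{5} \approx 2.2361 i$)
$\left(-44 - 130\right) + j = \left(-44 - 130\right) + i \sqrt{5} = -174 + i \sqrt{5}$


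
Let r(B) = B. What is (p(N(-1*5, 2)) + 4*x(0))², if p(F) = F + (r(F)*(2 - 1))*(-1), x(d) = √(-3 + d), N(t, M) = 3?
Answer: -48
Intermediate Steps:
p(F) = 0 (p(F) = F + (F*(2 - 1))*(-1) = F + (F*1)*(-1) = F + F*(-1) = F - F = 0)
(p(N(-1*5, 2)) + 4*x(0))² = (0 + 4*√(-3 + 0))² = (0 + 4*√(-3))² = (0 + 4*(I*√3))² = (0 + 4*I*√3)² = (4*I*√3)² = -48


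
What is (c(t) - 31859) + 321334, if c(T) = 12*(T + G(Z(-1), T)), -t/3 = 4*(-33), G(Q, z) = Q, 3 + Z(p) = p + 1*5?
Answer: 294239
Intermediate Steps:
Z(p) = 2 + p (Z(p) = -3 + (p + 1*5) = -3 + (p + 5) = -3 + (5 + p) = 2 + p)
t = 396 (t = -12*(-33) = -3*(-132) = 396)
c(T) = 12 + 12*T (c(T) = 12*(T + (2 - 1)) = 12*(T + 1) = 12*(1 + T) = 12 + 12*T)
(c(t) - 31859) + 321334 = ((12 + 12*396) - 31859) + 321334 = ((12 + 4752) - 31859) + 321334 = (4764 - 31859) + 321334 = -27095 + 321334 = 294239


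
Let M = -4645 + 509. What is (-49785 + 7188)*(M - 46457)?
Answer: 2155110021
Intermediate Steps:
M = -4136
(-49785 + 7188)*(M - 46457) = (-49785 + 7188)*(-4136 - 46457) = -42597*(-50593) = 2155110021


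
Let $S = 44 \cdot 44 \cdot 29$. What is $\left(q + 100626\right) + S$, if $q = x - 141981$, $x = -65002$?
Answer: $-50213$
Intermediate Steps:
$q = -206983$ ($q = -65002 - 141981 = -206983$)
$S = 56144$ ($S = 1936 \cdot 29 = 56144$)
$\left(q + 100626\right) + S = \left(-206983 + 100626\right) + 56144 = -106357 + 56144 = -50213$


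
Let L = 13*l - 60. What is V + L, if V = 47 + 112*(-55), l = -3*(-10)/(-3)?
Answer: -6303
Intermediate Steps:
l = -10 (l = 30*(-⅓) = -10)
L = -190 (L = 13*(-10) - 60 = -130 - 60 = -190)
V = -6113 (V = 47 - 6160 = -6113)
V + L = -6113 - 190 = -6303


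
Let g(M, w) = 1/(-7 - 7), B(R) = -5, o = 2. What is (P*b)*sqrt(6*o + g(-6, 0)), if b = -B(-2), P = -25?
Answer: -125*sqrt(2338)/14 ≈ -431.72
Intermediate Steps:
g(M, w) = -1/14 (g(M, w) = 1/(-14) = -1/14)
b = 5 (b = -1*(-5) = 5)
(P*b)*sqrt(6*o + g(-6, 0)) = (-25*5)*sqrt(6*2 - 1/14) = -125*sqrt(12 - 1/14) = -125*sqrt(2338)/14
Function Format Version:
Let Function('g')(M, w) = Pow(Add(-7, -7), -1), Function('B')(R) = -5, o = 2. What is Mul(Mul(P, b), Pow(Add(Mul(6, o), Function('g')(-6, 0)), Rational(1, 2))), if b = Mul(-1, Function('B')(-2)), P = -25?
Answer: Mul(Rational(-125, 14), Pow(2338, Rational(1, 2))) ≈ -431.72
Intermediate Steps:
Function('g')(M, w) = Rational(-1, 14) (Function('g')(M, w) = Pow(-14, -1) = Rational(-1, 14))
b = 5 (b = Mul(-1, -5) = 5)
Mul(Mul(P, b), Pow(Add(Mul(6, o), Function('g')(-6, 0)), Rational(1, 2))) = Mul(Mul(-25, 5), Pow(Add(Mul(6, 2), Rational(-1, 14)), Rational(1, 2))) = Mul(-125, Pow(Add(12, Rational(-1, 14)), Rational(1, 2))) = Mul(-125, Pow(Rational(167, 14), Rational(1, 2))) = Mul(-125, Mul(Rational(1, 14), Pow(2338, Rational(1, 2)))) = Mul(Rational(-125, 14), Pow(2338, Rational(1, 2)))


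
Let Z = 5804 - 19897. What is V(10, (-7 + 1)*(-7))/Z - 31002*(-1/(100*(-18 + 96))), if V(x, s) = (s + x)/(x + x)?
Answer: 72815151/18320900 ≈ 3.9744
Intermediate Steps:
Z = -14093
V(x, s) = (s + x)/(2*x) (V(x, s) = (s + x)/((2*x)) = (s + x)*(1/(2*x)) = (s + x)/(2*x))
V(10, (-7 + 1)*(-7))/Z - 31002*(-1/(100*(-18 + 96))) = ((1/2)*((-7 + 1)*(-7) + 10)/10)/(-14093) - 31002*(-1/(100*(-18 + 96))) = ((1/2)*(1/10)*(-6*(-7) + 10))*(-1/14093) - 31002/((-100*78)) = ((1/2)*(1/10)*(42 + 10))*(-1/14093) - 31002/(-7800) = ((1/2)*(1/10)*52)*(-1/14093) - 31002*(-1/7800) = (13/5)*(-1/14093) + 5167/1300 = -13/70465 + 5167/1300 = 72815151/18320900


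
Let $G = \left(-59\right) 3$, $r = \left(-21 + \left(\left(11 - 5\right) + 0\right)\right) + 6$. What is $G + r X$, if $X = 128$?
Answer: $-1329$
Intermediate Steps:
$r = -9$ ($r = \left(-21 + \left(6 + 0\right)\right) + 6 = \left(-21 + 6\right) + 6 = -15 + 6 = -9$)
$G = -177$
$G + r X = -177 - 1152 = -1329$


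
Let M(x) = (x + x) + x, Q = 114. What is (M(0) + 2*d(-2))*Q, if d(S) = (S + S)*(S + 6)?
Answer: -3648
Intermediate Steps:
M(x) = 3*x (M(x) = 2*x + x = 3*x)
d(S) = 2*S*(6 + S) (d(S) = (2*S)*(6 + S) = 2*S*(6 + S))
(M(0) + 2*d(-2))*Q = (3*0 + 2*(2*(-2)*(6 - 2)))*114 = (0 + 2*(2*(-2)*4))*114 = (0 + 2*(-16))*114 = (0 - 32)*114 = -32*114 = -3648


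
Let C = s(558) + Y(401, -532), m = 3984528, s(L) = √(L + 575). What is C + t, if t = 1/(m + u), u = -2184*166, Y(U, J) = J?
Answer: -1926895487/3621984 + √1133 ≈ -498.34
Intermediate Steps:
s(L) = √(575 + L)
u = -362544
t = 1/3621984 (t = 1/(3984528 - 362544) = 1/3621984 ≈ 2.7609e-7)
C = -532 + √1133 (C = √(575 + 558) - 532 = √1133 - 532 = -532 + √1133 ≈ -498.34)
C + t = (-532 + √1133) + 1/3621984 = -1926895487/3621984 + √1133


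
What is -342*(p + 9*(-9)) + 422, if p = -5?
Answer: 29834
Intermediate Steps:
-342*(p + 9*(-9)) + 422 = -342*(-5 + 9*(-9)) + 422 = -342*(-5 - 81) + 422 = -342*(-86) + 422 = 29412 + 422 = 29834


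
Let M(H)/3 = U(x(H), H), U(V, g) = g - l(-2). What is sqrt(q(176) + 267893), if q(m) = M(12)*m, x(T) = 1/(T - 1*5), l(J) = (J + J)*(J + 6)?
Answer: sqrt(282677) ≈ 531.67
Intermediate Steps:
l(J) = 2*J*(6 + J) (l(J) = (2*J)*(6 + J) = 2*J*(6 + J))
x(T) = 1/(-5 + T) (x(T) = 1/(T - 5) = 1/(-5 + T))
U(V, g) = 16 + g (U(V, g) = g - 2*(-2)*(6 - 2) = g - 2*(-2)*4 = g - 1*(-16) = g + 16 = 16 + g)
M(H) = 48 + 3*H (M(H) = 3*(16 + H) = 48 + 3*H)
q(m) = 84*m (q(m) = (48 + 3*12)*m = (48 + 36)*m = 84*m)
sqrt(q(176) + 267893) = sqrt(84*176 + 267893) = sqrt(14784 + 267893) = sqrt(282677)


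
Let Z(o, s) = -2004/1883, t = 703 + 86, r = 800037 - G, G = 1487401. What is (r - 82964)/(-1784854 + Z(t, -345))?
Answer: 725263812/1680441043 ≈ 0.43159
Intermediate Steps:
r = -687364 (r = 800037 - 1*1487401 = 800037 - 1487401 = -687364)
t = 789
Z(o, s) = -2004/1883 (Z(o, s) = -2004*1/1883 = -2004/1883)
(r - 82964)/(-1784854 + Z(t, -345)) = (-687364 - 82964)/(-1784854 - 2004/1883) = -770328/(-3360882086/1883) = -770328*(-1883/3360882086) = 725263812/1680441043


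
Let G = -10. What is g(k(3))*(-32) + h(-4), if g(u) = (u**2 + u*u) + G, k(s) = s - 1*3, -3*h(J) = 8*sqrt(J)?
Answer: 320 - 16*I/3 ≈ 320.0 - 5.3333*I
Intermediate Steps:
h(J) = -8*sqrt(J)/3
k(s) = -3 + s (k(s) = s - 3 = -3 + s)
g(u) = -10 + 2*u**2 (g(u) = (u**2 + u*u) - 10 = (u**2 + u**2) - 10 = 2*u**2 - 10 = -10 + 2*u**2)
g(k(3))*(-32) + h(-4) = (-10 + 2*(-3 + 3)**2)*(-32) - 16*I/3 = (-10 + 2*0**2)*(-32) - 16*I/3 = (-10 + 2*0)*(-32) - 16*I/3 = (-10 + 0)*(-32) - 16*I/3 = -10*(-32) - 16*I/3 = 320 - 16*I/3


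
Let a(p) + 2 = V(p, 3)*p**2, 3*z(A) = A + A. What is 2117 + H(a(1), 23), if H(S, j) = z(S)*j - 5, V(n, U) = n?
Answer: 6290/3 ≈ 2096.7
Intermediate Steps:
z(A) = 2*A/3 (z(A) = (A + A)/3 = (2*A)/3 = 2*A/3)
a(p) = -2 + p**3 (a(p) = -2 + p*p**2 = -2 + p**3)
H(S, j) = -5 + 2*S*j/3 (H(S, j) = (2*S/3)*j - 5 = 2*S*j/3 - 5 = -5 + 2*S*j/3)
2117 + H(a(1), 23) = 2117 + (-5 + (2/3)*(-2 + 1**3)*23) = 2117 + (-5 + (2/3)*(-2 + 1)*23) = 2117 + (-5 + (2/3)*(-1)*23) = 2117 + (-5 - 46/3) = 2117 - 61/3 = 6290/3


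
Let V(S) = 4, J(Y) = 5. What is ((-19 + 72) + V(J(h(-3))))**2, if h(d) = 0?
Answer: 3249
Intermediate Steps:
((-19 + 72) + V(J(h(-3))))**2 = ((-19 + 72) + 4)**2 = (53 + 4)**2 = 57**2 = 3249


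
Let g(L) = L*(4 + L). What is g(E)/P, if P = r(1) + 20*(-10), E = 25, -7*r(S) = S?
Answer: -5075/1401 ≈ -3.6224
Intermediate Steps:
r(S) = -S/7
P = -1401/7 (P = -1/7*1 + 20*(-10) = -1/7 - 200 = -1401/7 ≈ -200.14)
g(E)/P = (25*(4 + 25))/(-1401/7) = (25*29)*(-7/1401) = 725*(-7/1401) = -5075/1401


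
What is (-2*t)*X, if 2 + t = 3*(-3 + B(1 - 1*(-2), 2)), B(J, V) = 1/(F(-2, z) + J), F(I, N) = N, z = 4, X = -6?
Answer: -888/7 ≈ -126.86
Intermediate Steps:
B(J, V) = 1/(4 + J)
t = -74/7 (t = -2 + 3*(-3 + 1/(4 + (1 - 1*(-2)))) = -2 + 3*(-3 + 1/(4 + (1 + 2))) = -2 + 3*(-3 + 1/(4 + 3)) = -2 + 3*(-3 + 1/7) = -2 + 3*(-3 + ⅐) = -2 + 3*(-20/7) = -2 - 60/7 = -74/7 ≈ -10.571)
(-2*t)*X = -2*(-74/7)*(-6) = (148/7)*(-6) = -888/7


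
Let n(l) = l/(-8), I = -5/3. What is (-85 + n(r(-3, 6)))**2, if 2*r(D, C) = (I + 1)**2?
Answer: 9369721/1296 ≈ 7229.7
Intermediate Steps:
I = -5/3 (I = -5*1/3 = -5/3 ≈ -1.6667)
r(D, C) = 2/9 (r(D, C) = (-5/3 + 1)**2/2 = (-2/3)**2/2 = (1/2)*(4/9) = 2/9)
n(l) = -l/8 (n(l) = l*(-1/8) = -l/8)
(-85 + n(r(-3, 6)))**2 = (-85 - 1/8*2/9)**2 = (-85 - 1/36)**2 = (-3061/36)**2 = 9369721/1296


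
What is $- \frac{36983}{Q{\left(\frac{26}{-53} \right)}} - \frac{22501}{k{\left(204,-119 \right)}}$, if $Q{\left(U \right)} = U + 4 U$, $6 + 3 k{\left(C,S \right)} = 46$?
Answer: $\frac{6962857}{520} \approx 13390.0$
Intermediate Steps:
$k{\left(C,S \right)} = \frac{40}{3}$ ($k{\left(C,S \right)} = -2 + \frac{1}{3} \cdot 46 = -2 + \frac{46}{3} = \frac{40}{3}$)
$Q{\left(U \right)} = 5 U$
$- \frac{36983}{Q{\left(\frac{26}{-53} \right)}} - \frac{22501}{k{\left(204,-119 \right)}} = - \frac{36983}{5 \frac{26}{-53}} - \frac{22501}{\frac{40}{3}} = - \frac{36983}{5 \cdot 26 \left(- \frac{1}{53}\right)} - \frac{67503}{40} = - \frac{36983}{5 \left(- \frac{26}{53}\right)} - \frac{67503}{40} = - \frac{36983}{- \frac{130}{53}} - \frac{67503}{40} = \left(-36983\right) \left(- \frac{53}{130}\right) - \frac{67503}{40} = \frac{1960099}{130} - \frac{67503}{40} = \frac{6962857}{520}$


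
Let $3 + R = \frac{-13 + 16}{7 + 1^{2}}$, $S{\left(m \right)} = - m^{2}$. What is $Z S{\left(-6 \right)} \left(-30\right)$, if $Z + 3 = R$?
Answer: $-6075$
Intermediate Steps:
$R = - \frac{21}{8}$ ($R = -3 + \frac{-13 + 16}{7 + 1^{2}} = -3 + \frac{3}{7 + 1} = -3 + \frac{3}{8} = - \frac{21}{8} \approx -2.625$)
$Z = - \frac{45}{8}$ ($Z = -3 - \frac{21}{8} = - \frac{45}{8} \approx -5.625$)
$Z S{\left(-6 \right)} \left(-30\right) = - \frac{45 \left(- \left(-6\right)^{2}\right)}{8} \left(-30\right) = - \frac{45 \left(\left(-1\right) 36\right)}{8} \left(-30\right) = \left(- \frac{45}{8}\right) \left(-36\right) \left(-30\right) = \frac{405}{2} \left(-30\right) = -6075$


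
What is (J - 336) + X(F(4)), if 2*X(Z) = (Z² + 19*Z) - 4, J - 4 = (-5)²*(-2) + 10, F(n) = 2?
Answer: -353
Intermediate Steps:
J = -36 (J = 4 + ((-5)²*(-2) + 10) = 4 + (25*(-2) + 10) = 4 + (-50 + 10) = 4 - 40 = -36)
X(Z) = -2 + Z²/2 + 19*Z/2 (X(Z) = ((Z² + 19*Z) - 4)/2 = (-4 + Z² + 19*Z)/2 = -2 + Z²/2 + 19*Z/2)
(J - 336) + X(F(4)) = (-36 - 336) + (-2 + (½)*2² + (19/2)*2) = -372 + (-2 + (½)*4 + 19) = -372 + (-2 + 2 + 19) = -372 + 19 = -353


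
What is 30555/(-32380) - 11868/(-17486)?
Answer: -14999889/56619668 ≈ -0.26492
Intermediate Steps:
30555/(-32380) - 11868/(-17486) = 30555*(-1/32380) - 11868*(-1/17486) = -6111/6476 + 5934/8743 = -14999889/56619668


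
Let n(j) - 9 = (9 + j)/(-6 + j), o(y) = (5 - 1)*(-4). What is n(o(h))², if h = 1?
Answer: 42025/484 ≈ 86.828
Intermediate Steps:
o(y) = -16 (o(y) = 4*(-4) = -16)
n(j) = 9 + (9 + j)/(-6 + j)
n(o(h))² = (5*(-9 + 2*(-16))/(-6 - 16))² = (5*(-9 - 32)/(-22))² = (5*(-1/22)*(-41))² = (205/22)² = 42025/484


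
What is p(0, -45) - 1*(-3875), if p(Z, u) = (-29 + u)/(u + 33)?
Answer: 23287/6 ≈ 3881.2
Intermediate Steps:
p(Z, u) = (-29 + u)/(33 + u)
p(0, -45) - 1*(-3875) = (-29 - 45)/(33 - 45) - 1*(-3875) = -74/(-12) + 3875 = -1/12*(-74) + 3875 = 37/6 + 3875 = 23287/6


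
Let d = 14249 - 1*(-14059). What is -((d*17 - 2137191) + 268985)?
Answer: 1386970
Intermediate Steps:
d = 28308 (d = 14249 + 14059 = 28308)
-((d*17 - 2137191) + 268985) = -((28308*17 - 2137191) + 268985) = -((481236 - 2137191) + 268985) = -(-1655955 + 268985) = -1*(-1386970) = 1386970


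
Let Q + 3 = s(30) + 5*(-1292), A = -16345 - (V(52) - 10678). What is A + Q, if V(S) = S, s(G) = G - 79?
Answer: -12231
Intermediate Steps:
s(G) = -79 + G
A = -5719 (A = -16345 - (52 - 10678) = -16345 - 1*(-10626) = -16345 + 10626 = -5719)
Q = -6512 (Q = -3 + ((-79 + 30) + 5*(-1292)) = -3 + (-49 - 6460) = -3 - 6509 = -6512)
A + Q = -5719 - 6512 = -12231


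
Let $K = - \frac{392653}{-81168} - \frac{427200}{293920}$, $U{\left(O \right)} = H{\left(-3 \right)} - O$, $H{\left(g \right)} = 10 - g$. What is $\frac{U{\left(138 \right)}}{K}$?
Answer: $- \frac{18638202000}{504585001} \approx -36.938$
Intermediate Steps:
$U{\left(O \right)} = 13 - O$ ($U{\left(O \right)} = \left(10 - -3\right) - O = \left(10 + 3\right) - O = 13 - O$)
$K = \frac{504585001}{149105616}$ ($K = \left(-392653\right) \left(- \frac{1}{81168}\right) - \frac{2670}{1837} = \frac{392653}{81168} - \frac{2670}{1837} = \frac{504585001}{149105616} \approx 3.3841$)
$\frac{U{\left(138 \right)}}{K} = \frac{13 - 138}{\frac{504585001}{149105616}} = \left(13 - 138\right) \frac{149105616}{504585001} = \left(-125\right) \frac{149105616}{504585001} = - \frac{18638202000}{504585001}$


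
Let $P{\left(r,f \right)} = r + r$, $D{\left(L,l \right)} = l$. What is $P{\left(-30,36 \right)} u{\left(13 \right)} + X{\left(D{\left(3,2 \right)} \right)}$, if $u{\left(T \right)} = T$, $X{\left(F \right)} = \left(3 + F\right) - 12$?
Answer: $-787$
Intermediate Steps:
$P{\left(r,f \right)} = 2 r$
$X{\left(F \right)} = -9 + F$
$P{\left(-30,36 \right)} u{\left(13 \right)} + X{\left(D{\left(3,2 \right)} \right)} = 2 \left(-30\right) 13 + \left(-9 + 2\right) = \left(-60\right) 13 - 7 = -780 - 7 = -787$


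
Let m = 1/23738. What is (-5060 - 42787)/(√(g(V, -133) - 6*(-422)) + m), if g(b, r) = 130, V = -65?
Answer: 378597362/500005806109 - 98858585970716*√22/500005806109 ≈ -927.36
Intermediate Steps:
m = 1/23738 ≈ 4.2127e-5
(-5060 - 42787)/(√(g(V, -133) - 6*(-422)) + m) = (-5060 - 42787)/(√(130 - 6*(-422)) + 1/23738) = -47847/(√(130 + 2532) + 1/23738) = -47847/(√2662 + 1/23738) = -47847/(11*√22 + 1/23738) = -47847/(1/23738 + 11*√22)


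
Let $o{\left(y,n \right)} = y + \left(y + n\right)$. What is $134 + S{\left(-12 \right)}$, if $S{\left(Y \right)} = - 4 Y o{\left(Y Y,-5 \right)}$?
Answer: $13718$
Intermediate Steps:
$o{\left(y,n \right)} = n + 2 y$ ($o{\left(y,n \right)} = y + \left(n + y\right) = n + 2 y$)
$S{\left(Y \right)} = - 4 Y \left(-5 + 2 Y^{2}\right)$ ($S{\left(Y \right)} = - 4 Y \left(-5 + 2 Y Y\right) = - 4 Y \left(-5 + 2 Y^{2}\right)$)
$134 + S{\left(-12 \right)} = 134 - \left(240 + 8 \left(-12\right)^{3}\right) = 134 - -13584 = 134 + \left(13824 - 240\right) = 134 + 13584 = 13718$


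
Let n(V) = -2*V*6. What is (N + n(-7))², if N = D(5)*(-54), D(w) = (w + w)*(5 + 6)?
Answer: 34292736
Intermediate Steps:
n(V) = -12*V
D(w) = 22*w (D(w) = (2*w)*11 = 22*w)
N = -5940 (N = (22*5)*(-54) = 110*(-54) = -5940)
(N + n(-7))² = (-5940 - 12*(-7))² = (-5940 + 84)² = (-5856)² = 34292736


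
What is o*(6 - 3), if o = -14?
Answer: -42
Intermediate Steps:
o*(6 - 3) = -14*(6 - 3) = -14*3 = -42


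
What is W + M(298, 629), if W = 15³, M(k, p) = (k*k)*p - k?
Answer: 55860793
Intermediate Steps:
M(k, p) = -k + p*k² (M(k, p) = k²*p - k = p*k² - k = -k + p*k²)
W = 3375
W + M(298, 629) = 3375 + 298*(-1 + 298*629) = 3375 + 298*(-1 + 187442) = 3375 + 298*187441 = 3375 + 55857418 = 55860793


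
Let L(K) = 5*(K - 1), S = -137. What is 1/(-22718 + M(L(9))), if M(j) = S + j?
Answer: -1/22815 ≈ -4.3831e-5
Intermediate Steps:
L(K) = -5 + 5*K (L(K) = 5*(-1 + K) = -5 + 5*K)
M(j) = -137 + j
1/(-22718 + M(L(9))) = 1/(-22718 + (-137 + (-5 + 5*9))) = 1/(-22718 + (-137 + (-5 + 45))) = 1/(-22718 + (-137 + 40)) = 1/(-22718 - 97) = 1/(-22815) = -1/22815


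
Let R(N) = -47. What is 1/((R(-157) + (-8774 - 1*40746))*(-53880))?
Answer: 1/2670669960 ≈ 3.7444e-10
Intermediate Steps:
1/((R(-157) + (-8774 - 1*40746))*(-53880)) = 1/(-47 + (-8774 - 1*40746)*(-53880)) = -1/53880/(-47 + (-8774 - 40746)) = -1/53880/(-47 - 49520) = -1/53880/(-49567) = -1/49567*(-1/53880) = 1/2670669960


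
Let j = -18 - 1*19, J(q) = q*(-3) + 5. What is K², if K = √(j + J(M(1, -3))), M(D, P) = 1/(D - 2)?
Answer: -29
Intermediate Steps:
M(D, P) = 1/(-2 + D)
J(q) = 5 - 3*q (J(q) = -3*q + 5 = 5 - 3*q)
j = -37 (j = -18 - 19 = -37)
K = I*√29 (K = √(-37 + (5 - 3/(-2 + 1))) = √(-37 + (5 - 3/(-1))) = √(-37 + (5 - 3*(-1))) = √(-37 + (5 + 3)) = √(-37 + 8) = √(-29) = I*√29 ≈ 5.3852*I)
K² = (I*√29)² = -29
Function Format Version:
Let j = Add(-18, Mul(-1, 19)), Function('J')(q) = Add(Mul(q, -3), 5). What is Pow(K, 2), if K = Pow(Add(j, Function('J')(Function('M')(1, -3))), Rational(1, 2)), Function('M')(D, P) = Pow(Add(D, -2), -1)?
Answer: -29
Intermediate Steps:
Function('M')(D, P) = Pow(Add(-2, D), -1)
Function('J')(q) = Add(5, Mul(-3, q)) (Function('J')(q) = Add(Mul(-3, q), 5) = Add(5, Mul(-3, q)))
j = -37 (j = Add(-18, -19) = -37)
K = Mul(I, Pow(29, Rational(1, 2))) (K = Pow(Add(-37, Add(5, Mul(-3, Pow(Add(-2, 1), -1)))), Rational(1, 2)) = Pow(Add(-37, Add(5, Mul(-3, Pow(-1, -1)))), Rational(1, 2)) = Pow(Add(-37, Add(5, Mul(-3, -1))), Rational(1, 2)) = Pow(Add(-37, Add(5, 3)), Rational(1, 2)) = Pow(Add(-37, 8), Rational(1, 2)) = Pow(-29, Rational(1, 2)) = Mul(I, Pow(29, Rational(1, 2))) ≈ Mul(5.3852, I))
Pow(K, 2) = Pow(Mul(I, Pow(29, Rational(1, 2))), 2) = -29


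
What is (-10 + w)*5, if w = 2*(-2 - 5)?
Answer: -120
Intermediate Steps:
w = -14 (w = 2*(-7) = -14)
(-10 + w)*5 = (-10 - 14)*5 = -24*5 = -120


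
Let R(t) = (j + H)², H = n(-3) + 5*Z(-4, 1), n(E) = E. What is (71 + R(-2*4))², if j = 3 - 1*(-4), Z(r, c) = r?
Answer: 106929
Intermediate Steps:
j = 7 (j = 3 + 4 = 7)
H = -23 (H = -3 + 5*(-4) = -3 - 20 = -23)
R(t) = 256 (R(t) = (7 - 23)² = (-16)² = 256)
(71 + R(-2*4))² = (71 + 256)² = 327² = 106929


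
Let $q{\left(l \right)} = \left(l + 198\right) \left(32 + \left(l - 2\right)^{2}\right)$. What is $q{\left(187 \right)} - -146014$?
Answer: $13334959$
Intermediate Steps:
$q{\left(l \right)} = \left(32 + \left(-2 + l\right)^{2}\right) \left(198 + l\right)$ ($q{\left(l \right)} = \left(198 + l\right) \left(32 + \left(-2 + l\right)^{2}\right) = \left(32 + \left(-2 + l\right)^{2}\right) \left(198 + l\right)$)
$q{\left(187 \right)} - -146014 = \left(7128 + 187^{3} - 141372 + 194 \cdot 187^{2}\right) - -146014 = \left(7128 + 6539203 - 141372 + 194 \cdot 34969\right) + 146014 = \left(7128 + 6539203 - 141372 + 6783986\right) + 146014 = 13188945 + 146014 = 13334959$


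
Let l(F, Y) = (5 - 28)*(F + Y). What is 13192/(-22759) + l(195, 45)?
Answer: -125642872/22759 ≈ -5520.6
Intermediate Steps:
l(F, Y) = -23*F - 23*Y (l(F, Y) = -23*(F + Y) = -23*F - 23*Y)
13192/(-22759) + l(195, 45) = 13192/(-22759) + (-23*195 - 23*45) = 13192*(-1/22759) + (-4485 - 1035) = -13192/22759 - 5520 = -125642872/22759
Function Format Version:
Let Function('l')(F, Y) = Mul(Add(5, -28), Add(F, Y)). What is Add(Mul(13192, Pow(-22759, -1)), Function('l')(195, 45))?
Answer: Rational(-125642872, 22759) ≈ -5520.6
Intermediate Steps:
Function('l')(F, Y) = Add(Mul(-23, F), Mul(-23, Y)) (Function('l')(F, Y) = Mul(-23, Add(F, Y)) = Add(Mul(-23, F), Mul(-23, Y)))
Add(Mul(13192, Pow(-22759, -1)), Function('l')(195, 45)) = Add(Mul(13192, Pow(-22759, -1)), Add(Mul(-23, 195), Mul(-23, 45))) = Add(Mul(13192, Rational(-1, 22759)), Add(-4485, -1035)) = Add(Rational(-13192, 22759), -5520) = Rational(-125642872, 22759)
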